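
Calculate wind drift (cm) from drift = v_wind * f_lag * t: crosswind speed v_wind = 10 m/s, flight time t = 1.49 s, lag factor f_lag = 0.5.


drift = v_wind * lag * t = 10 * 0.5 * 1.49 = 7.45 m ≈ 745 cm

745 cm


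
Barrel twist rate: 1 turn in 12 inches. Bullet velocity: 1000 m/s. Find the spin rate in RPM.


twist_m = 12*0.0254 = 0.3048 m
spin = v/twist = 1000/0.3048 = 3280.84 rev/s
RPM = spin*60 = 3280.84*60 ≈ 196850 RPM

196850 RPM


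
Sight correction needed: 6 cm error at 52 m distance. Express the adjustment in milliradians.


1 mrad subtends 1 cm per 10 m of range, so adj = error_cm / (dist_m / 10) = 6 / (52/10) = 1.154 mrad

1.154 mrad


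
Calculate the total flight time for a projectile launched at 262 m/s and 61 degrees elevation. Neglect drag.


T = 2*v0*sin(theta)/g = 2*262*sin(61°)/9.81 = 46.72 s

46.72 s


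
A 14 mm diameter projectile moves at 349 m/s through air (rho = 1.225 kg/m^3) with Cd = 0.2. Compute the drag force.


A = pi*(d/2)^2 = pi*(14/2000)^2 = 1.53938e-04 m^2
Fd = 0.5*Cd*rho*A*v^2 = 0.5*0.2*1.225*1.53938e-04*349^2 = 2.297 N

2.297 N


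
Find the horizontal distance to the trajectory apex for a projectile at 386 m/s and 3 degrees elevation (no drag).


R = v0^2*sin(2*theta)/g = 386^2*sin(2*3°)/9.81 = 1587.6 m
apex_dist = R/2 = 1587.6/2 = 793.8 m

793.8 m


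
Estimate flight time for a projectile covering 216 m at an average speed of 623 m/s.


t = d/v = 216/623 = 0.3467 s

0.3467 s


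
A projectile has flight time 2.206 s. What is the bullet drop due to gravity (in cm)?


drop = 0.5*g*t^2 = 0.5*9.81*2.206^2 = 23.8699 m ≈ 2387 cm

2387 cm


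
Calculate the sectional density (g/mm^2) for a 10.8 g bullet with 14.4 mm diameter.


SD = m/d^2 = 10.8/14.4^2 = 0.05208 g/mm^2

0.05208 g/mm^2


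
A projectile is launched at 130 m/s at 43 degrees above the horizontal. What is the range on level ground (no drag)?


R = v0^2 * sin(2*theta) / g = 130^2 * sin(2*43°) / 9.81 = 1719 m

1719 m


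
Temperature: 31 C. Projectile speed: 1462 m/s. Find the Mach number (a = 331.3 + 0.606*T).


a = 331.3 + 0.606*(31) = 350.086 m/s
M = v/a = 1462/350.086 = 4.176

4.176


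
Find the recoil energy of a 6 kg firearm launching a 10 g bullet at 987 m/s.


v_r = m_p*v_p/m_gun = 0.01*987/6 = 1.645 m/s, E_r = 0.5*m_gun*v_r^2 = 0.5*6*1.645^2 = 8.118 J

8.118 J


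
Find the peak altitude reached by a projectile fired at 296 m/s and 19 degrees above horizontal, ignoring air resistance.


H = (v0*sin(theta))^2 / (2g) = (296*sin(19°))^2 / (2*9.81) = 473.3 m

473.3 m


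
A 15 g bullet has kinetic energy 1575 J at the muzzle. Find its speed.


v = sqrt(2*E/m) = sqrt(2*1575/0.015) = 458.3 m/s

458.3 m/s


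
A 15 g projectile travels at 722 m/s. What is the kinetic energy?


E = 0.5*m*v^2 = 0.5*0.015*722^2 = 3910 J

3910 J


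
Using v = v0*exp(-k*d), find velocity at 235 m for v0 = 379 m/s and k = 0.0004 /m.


v = v0*exp(-k*d) = 379*exp(-0.0004*235) = 345 m/s

345 m/s


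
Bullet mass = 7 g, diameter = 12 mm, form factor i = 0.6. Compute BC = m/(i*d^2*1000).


BC = m/(i*d^2*1000) = 7/(0.6 * 12^2 * 1000) = 8.102e-05

8.102e-05


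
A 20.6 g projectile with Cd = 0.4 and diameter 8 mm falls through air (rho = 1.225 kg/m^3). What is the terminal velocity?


A = pi*(d/2)^2 = pi*(8/2000)^2 = 5.02655e-05 m^2
vt = sqrt(2mg/(Cd*rho*A)) = sqrt(2*0.0206*9.81/(0.4 * 1.225 * 5.02655e-05)) = 128.1 m/s

128.1 m/s


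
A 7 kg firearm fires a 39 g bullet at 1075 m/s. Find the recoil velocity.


v_recoil = m_p * v_p / m_gun = 0.039 * 1075 / 7 = 5.989 m/s

5.989 m/s


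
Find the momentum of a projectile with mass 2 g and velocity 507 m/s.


p = m*v = 0.002*507 = 1.014 kg·m/s

1.014 kg·m/s


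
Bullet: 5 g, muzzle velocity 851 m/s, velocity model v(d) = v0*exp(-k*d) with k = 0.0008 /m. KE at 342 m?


v = v0*exp(-k*d) = 851*exp(-0.0008*342) = 647.301 m/s
E = 0.5*m*v^2 = 0.5*0.005*647.301^2 = 1047 J

1047 J


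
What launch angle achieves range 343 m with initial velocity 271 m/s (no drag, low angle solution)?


sin(2*theta) = R*g/v0^2 = 343*9.81/271^2 = 0.0458168, theta = arcsin(0.0458168)/2 = 1.313°

1.313 degrees


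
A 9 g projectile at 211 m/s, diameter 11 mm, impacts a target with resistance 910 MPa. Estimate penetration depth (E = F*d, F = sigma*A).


A = pi*(d/2)^2 = pi*(11/2)^2 = 95.0332 mm^2
E = 0.5*m*v^2 = 0.5*0.009*211^2 = 200.344 J
depth = E/(sigma*A) = 200.344 J / (910 MPa * 95.0332 mm^2) = 200.344/(910 * 95.0332) m = 0.00231665 m ≈ 2.317 mm

2.317 mm


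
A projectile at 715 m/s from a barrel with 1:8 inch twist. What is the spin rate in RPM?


twist_m = 8*0.0254 = 0.2032 m
spin = v/twist = 715/0.2032 = 3518.701 rev/s
RPM = spin*60 = 3518.701*60 ≈ 211122 RPM

211122 RPM


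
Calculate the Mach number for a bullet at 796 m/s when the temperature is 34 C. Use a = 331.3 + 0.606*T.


a = 331.3 + 0.606*(34) = 351.904 m/s
M = v/a = 796/351.904 = 2.262

2.262


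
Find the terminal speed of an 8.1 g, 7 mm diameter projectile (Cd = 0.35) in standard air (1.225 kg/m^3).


A = pi*(d/2)^2 = pi*(7/2000)^2 = 3.84845e-05 m^2
vt = sqrt(2mg/(Cd*rho*A)) = sqrt(2*0.0081*9.81/(0.35 * 1.225 * 3.84845e-05)) = 98.14 m/s

98.14 m/s


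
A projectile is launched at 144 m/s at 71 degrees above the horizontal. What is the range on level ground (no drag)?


R = v0^2 * sin(2*theta) / g = 144^2 * sin(2*71°) / 9.81 = 1301 m

1301 m


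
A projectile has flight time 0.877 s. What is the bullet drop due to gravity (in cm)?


drop = 0.5*g*t^2 = 0.5*9.81*0.877^2 = 3.77258 m ≈ 377.3 cm

377.3 cm


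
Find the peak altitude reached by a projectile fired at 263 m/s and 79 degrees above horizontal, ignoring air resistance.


H = (v0*sin(theta))^2 / (2g) = (263*sin(79°))^2 / (2*9.81) = 3397 m

3397 m


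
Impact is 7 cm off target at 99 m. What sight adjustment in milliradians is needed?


1 mrad subtends 1 cm per 10 m of range, so adj = error_cm / (dist_m / 10) = 7 / (99/10) = 0.7071 mrad

0.7071 mrad


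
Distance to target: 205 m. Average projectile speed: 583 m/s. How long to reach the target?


t = d/v = 205/583 = 0.3516 s

0.3516 s


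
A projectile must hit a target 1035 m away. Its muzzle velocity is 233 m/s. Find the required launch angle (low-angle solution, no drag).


sin(2*theta) = R*g/v0^2 = 1035*9.81/233^2 = 0.187024, theta = arcsin(0.187024)/2 = 5.39°

5.39 degrees


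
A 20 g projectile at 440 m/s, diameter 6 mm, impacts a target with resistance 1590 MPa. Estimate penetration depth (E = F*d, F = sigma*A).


A = pi*(d/2)^2 = pi*(6/2)^2 = 28.2743 mm^2
E = 0.5*m*v^2 = 0.5*0.02*440^2 = 1936 J
depth = E/(sigma*A) = 1936 J / (1590 MPa * 28.2743 mm^2) = 1936/(1590 * 28.2743) m = 0.0430641 m ≈ 43.06 mm

43.06 mm


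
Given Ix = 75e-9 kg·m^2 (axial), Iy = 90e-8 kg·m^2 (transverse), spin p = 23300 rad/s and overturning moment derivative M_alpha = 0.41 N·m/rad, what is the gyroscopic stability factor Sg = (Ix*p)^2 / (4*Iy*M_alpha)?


Sg = Ix^2 * p^2 / (4 * Iy * M_alpha) = (75e-9)^2 * 23300^2 / (4 * 90e-8 * 0.41) = 2.069

2.069


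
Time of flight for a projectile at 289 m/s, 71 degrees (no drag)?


T = 2*v0*sin(theta)/g = 2*289*sin(71°)/9.81 = 55.71 s

55.71 s


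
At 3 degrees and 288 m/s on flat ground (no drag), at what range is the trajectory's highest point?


R = v0^2*sin(2*theta)/g = 288^2*sin(2*3°)/9.81 = 883.793 m
apex_dist = R/2 = 883.793/2 = 441.9 m

441.9 m


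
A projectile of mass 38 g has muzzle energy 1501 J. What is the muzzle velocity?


v = sqrt(2*E/m) = sqrt(2*1501/0.038) = 281.1 m/s

281.1 m/s


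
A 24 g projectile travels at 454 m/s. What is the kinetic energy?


E = 0.5*m*v^2 = 0.5*0.024*454^2 = 2473 J

2473 J


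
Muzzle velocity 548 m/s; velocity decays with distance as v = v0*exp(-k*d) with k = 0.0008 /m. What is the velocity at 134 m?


v = v0*exp(-k*d) = 548*exp(-0.0008*134) = 492.3 m/s

492.3 m/s


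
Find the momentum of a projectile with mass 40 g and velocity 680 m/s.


p = m*v = 0.04*680 = 27.2 kg·m/s

27.2 kg·m/s


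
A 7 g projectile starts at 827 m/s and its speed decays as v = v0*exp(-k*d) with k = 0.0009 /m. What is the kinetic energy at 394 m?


v = v0*exp(-k*d) = 827*exp(-0.0009*394) = 580.102 m/s
E = 0.5*m*v^2 = 0.5*0.007*580.102^2 = 1178 J

1178 J


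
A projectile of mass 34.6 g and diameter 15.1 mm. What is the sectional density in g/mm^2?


SD = m/d^2 = 34.6/15.1^2 = 0.1517 g/mm^2

0.1517 g/mm^2


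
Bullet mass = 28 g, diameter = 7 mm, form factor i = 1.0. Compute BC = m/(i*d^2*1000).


BC = m/(i*d^2*1000) = 28/(1.0 * 7^2 * 1000) = 0.0005714

0.0005714


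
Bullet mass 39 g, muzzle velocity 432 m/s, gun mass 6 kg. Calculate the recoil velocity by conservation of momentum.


v_recoil = m_p * v_p / m_gun = 0.039 * 432 / 6 = 2.808 m/s

2.808 m/s


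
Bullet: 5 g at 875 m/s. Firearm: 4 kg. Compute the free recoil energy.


v_r = m_p*v_p/m_gun = 0.005*875/4 = 1.09375 m/s, E_r = 0.5*m_gun*v_r^2 = 0.5*4*1.09375^2 = 2.393 J

2.393 J


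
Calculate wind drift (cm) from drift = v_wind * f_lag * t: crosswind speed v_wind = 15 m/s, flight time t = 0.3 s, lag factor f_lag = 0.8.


drift = v_wind * lag * t = 15 * 0.8 * 0.3 = 3.6 m ≈ 360 cm

360 cm


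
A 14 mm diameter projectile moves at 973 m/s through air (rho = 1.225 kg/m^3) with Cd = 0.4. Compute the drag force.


A = pi*(d/2)^2 = pi*(14/2000)^2 = 1.53938e-04 m^2
Fd = 0.5*Cd*rho*A*v^2 = 0.5*0.4*1.225*1.53938e-04*973^2 = 35.71 N

35.71 N


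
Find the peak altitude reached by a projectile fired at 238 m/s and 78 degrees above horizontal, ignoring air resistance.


H = (v0*sin(theta))^2 / (2g) = (238*sin(78°))^2 / (2*9.81) = 2762 m

2762 m


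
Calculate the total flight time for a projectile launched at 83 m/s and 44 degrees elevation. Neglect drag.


T = 2*v0*sin(theta)/g = 2*83*sin(44°)/9.81 = 11.75 s

11.75 s


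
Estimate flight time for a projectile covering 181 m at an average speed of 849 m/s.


t = d/v = 181/849 = 0.2132 s

0.2132 s


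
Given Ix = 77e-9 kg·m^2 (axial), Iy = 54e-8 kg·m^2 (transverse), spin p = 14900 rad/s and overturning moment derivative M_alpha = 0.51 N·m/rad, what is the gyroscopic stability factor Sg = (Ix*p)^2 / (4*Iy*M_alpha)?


Sg = Ix^2 * p^2 / (4 * Iy * M_alpha) = (77e-9)^2 * 14900^2 / (4 * 54e-8 * 0.51) = 1.195

1.195


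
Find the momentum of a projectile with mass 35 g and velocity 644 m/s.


p = m*v = 0.035*644 = 22.54 kg·m/s

22.54 kg·m/s


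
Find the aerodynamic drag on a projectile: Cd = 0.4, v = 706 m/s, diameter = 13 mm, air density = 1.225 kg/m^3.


A = pi*(d/2)^2 = pi*(13/2000)^2 = 1.32732e-04 m^2
Fd = 0.5*Cd*rho*A*v^2 = 0.5*0.4*1.225*1.32732e-04*706^2 = 16.21 N

16.21 N


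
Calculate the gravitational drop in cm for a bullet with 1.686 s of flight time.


drop = 0.5*g*t^2 = 0.5*9.81*1.686^2 = 13.9429 m ≈ 1394 cm

1394 cm


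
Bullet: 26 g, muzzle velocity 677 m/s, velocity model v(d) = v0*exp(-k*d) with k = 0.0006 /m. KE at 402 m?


v = v0*exp(-k*d) = 677*exp(-0.0006*402) = 531.908 m/s
E = 0.5*m*v^2 = 0.5*0.026*531.908^2 = 3678 J

3678 J


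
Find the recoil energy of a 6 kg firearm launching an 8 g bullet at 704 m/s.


v_r = m_p*v_p/m_gun = 0.008*704/6 = 0.938667 m/s, E_r = 0.5*m_gun*v_r^2 = 0.5*6*0.938667^2 = 2.643 J

2.643 J


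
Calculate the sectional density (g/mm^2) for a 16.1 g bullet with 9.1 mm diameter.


SD = m/d^2 = 16.1/9.1^2 = 0.1944 g/mm^2

0.1944 g/mm^2


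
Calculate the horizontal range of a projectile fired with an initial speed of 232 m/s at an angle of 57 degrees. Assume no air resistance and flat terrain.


R = v0^2 * sin(2*theta) / g = 232^2 * sin(2*57°) / 9.81 = 5012 m

5012 m


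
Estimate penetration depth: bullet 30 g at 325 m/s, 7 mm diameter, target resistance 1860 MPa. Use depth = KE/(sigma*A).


A = pi*(d/2)^2 = pi*(7/2)^2 = 38.4845 mm^2
E = 0.5*m*v^2 = 0.5*0.03*325^2 = 1584.38 J
depth = E/(sigma*A) = 1584.38 J / (1860 MPa * 38.4845 mm^2) = 1584.38/(1860 * 38.4845) m = 0.022134 m ≈ 22.13 mm

22.13 mm


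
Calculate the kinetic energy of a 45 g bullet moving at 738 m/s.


E = 0.5*m*v^2 = 0.5*0.045*738^2 = 12254 J

12254 J


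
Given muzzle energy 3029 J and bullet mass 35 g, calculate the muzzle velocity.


v = sqrt(2*E/m) = sqrt(2*3029/0.035) = 416 m/s

416 m/s


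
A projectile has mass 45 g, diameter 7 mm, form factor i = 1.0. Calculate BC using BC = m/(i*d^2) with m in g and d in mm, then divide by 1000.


BC = m/(i*d^2*1000) = 45/(1.0 * 7^2 * 1000) = 0.0009184

0.0009184


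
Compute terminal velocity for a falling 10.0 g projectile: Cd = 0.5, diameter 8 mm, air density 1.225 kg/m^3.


A = pi*(d/2)^2 = pi*(8/2000)^2 = 5.02655e-05 m^2
vt = sqrt(2mg/(Cd*rho*A)) = sqrt(2*0.01*9.81/(0.5 * 1.225 * 5.02655e-05)) = 79.83 m/s

79.83 m/s


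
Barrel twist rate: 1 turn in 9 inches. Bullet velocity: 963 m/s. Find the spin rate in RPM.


twist_m = 9*0.0254 = 0.2286 m
spin = v/twist = 963/0.2286 = 4212.598 rev/s
RPM = spin*60 = 4212.598*60 ≈ 252756 RPM

252756 RPM


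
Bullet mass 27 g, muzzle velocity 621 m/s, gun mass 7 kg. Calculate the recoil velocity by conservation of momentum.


v_recoil = m_p * v_p / m_gun = 0.027 * 621 / 7 = 2.395 m/s

2.395 m/s


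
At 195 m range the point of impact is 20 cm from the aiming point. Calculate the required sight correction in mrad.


1 mrad subtends 1 cm per 10 m of range, so adj = error_cm / (dist_m / 10) = 20 / (195/10) = 1.026 mrad

1.026 mrad


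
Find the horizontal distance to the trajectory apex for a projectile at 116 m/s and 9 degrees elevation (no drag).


R = v0^2*sin(2*theta)/g = 116^2*sin(2*9°)/9.81 = 423.867 m
apex_dist = R/2 = 423.867/2 = 211.9 m

211.9 m


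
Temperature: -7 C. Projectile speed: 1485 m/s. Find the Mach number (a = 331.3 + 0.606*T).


a = 331.3 + 0.606*(-7) = 327.058 m/s
M = v/a = 1485/327.058 = 4.54

4.54


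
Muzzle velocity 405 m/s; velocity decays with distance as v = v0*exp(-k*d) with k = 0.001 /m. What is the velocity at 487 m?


v = v0*exp(-k*d) = 405*exp(-0.001*487) = 248.9 m/s

248.9 m/s


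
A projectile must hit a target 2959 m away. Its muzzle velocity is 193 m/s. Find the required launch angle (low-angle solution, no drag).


sin(2*theta) = R*g/v0^2 = 2959*9.81/193^2 = 0.77929, theta = arcsin(0.77929)/2 = 25.6°

25.6 degrees


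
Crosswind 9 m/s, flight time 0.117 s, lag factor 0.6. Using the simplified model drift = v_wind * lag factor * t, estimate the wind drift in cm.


drift = v_wind * lag * t = 9 * 0.6 * 0.117 = 0.6318 m ≈ 63.18 cm

63.18 cm


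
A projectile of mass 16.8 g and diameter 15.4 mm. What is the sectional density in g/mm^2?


SD = m/d^2 = 16.8/15.4^2 = 0.07084 g/mm^2

0.07084 g/mm^2


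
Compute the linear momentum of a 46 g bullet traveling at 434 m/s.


p = m*v = 0.046*434 = 19.96 kg·m/s

19.96 kg·m/s


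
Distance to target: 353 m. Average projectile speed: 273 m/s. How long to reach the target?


t = d/v = 353/273 = 1.293 s

1.293 s


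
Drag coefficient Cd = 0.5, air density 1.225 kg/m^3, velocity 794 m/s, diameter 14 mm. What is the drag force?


A = pi*(d/2)^2 = pi*(14/2000)^2 = 1.53938e-04 m^2
Fd = 0.5*Cd*rho*A*v^2 = 0.5*0.5*1.225*1.53938e-04*794^2 = 29.72 N

29.72 N


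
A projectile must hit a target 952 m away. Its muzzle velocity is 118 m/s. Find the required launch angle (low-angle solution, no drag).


sin(2*theta) = R*g/v0^2 = 952*9.81/118^2 = 0.670721, theta = arcsin(0.670721)/2 = 21.06°

21.06 degrees


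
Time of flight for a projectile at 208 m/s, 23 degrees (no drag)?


T = 2*v0*sin(theta)/g = 2*208*sin(23°)/9.81 = 16.57 s

16.57 s


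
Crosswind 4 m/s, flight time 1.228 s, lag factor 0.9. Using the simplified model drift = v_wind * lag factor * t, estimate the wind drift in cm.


drift = v_wind * lag * t = 4 * 0.9 * 1.228 = 4.4208 m ≈ 442.1 cm

442.1 cm


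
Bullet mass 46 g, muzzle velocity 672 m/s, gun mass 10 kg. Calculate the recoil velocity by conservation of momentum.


v_recoil = m_p * v_p / m_gun = 0.046 * 672 / 10 = 3.091 m/s

3.091 m/s


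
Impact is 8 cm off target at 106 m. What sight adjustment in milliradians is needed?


1 mrad subtends 1 cm per 10 m of range, so adj = error_cm / (dist_m / 10) = 8 / (106/10) = 0.7547 mrad

0.7547 mrad


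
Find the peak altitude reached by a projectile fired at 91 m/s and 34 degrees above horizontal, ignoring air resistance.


H = (v0*sin(theta))^2 / (2g) = (91*sin(34°))^2 / (2*9.81) = 132 m

132 m


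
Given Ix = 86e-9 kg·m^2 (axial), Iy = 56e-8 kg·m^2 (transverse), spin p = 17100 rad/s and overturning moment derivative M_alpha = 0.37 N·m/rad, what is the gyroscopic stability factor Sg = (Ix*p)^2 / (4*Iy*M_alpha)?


Sg = Ix^2 * p^2 / (4 * Iy * M_alpha) = (86e-9)^2 * 17100^2 / (4 * 56e-8 * 0.37) = 2.609

2.609


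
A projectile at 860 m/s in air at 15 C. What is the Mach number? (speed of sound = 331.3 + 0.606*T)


a = 331.3 + 0.606*(15) = 340.39 m/s
M = v/a = 860/340.39 = 2.527

2.527


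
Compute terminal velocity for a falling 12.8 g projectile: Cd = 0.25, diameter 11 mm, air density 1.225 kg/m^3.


A = pi*(d/2)^2 = pi*(11/2000)^2 = 9.50332e-05 m^2
vt = sqrt(2mg/(Cd*rho*A)) = sqrt(2*0.0128*9.81/(0.25 * 1.225 * 9.50332e-05)) = 92.89 m/s

92.89 m/s


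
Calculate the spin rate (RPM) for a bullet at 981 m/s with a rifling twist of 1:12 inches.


twist_m = 12*0.0254 = 0.3048 m
spin = v/twist = 981/0.3048 = 3218.504 rev/s
RPM = spin*60 = 3218.504*60 ≈ 193110 RPM

193110 RPM


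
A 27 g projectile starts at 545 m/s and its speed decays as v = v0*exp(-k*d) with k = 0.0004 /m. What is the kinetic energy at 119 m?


v = v0*exp(-k*d) = 545*exp(-0.0004*119) = 519.666 m/s
E = 0.5*m*v^2 = 0.5*0.027*519.666^2 = 3646 J

3646 J


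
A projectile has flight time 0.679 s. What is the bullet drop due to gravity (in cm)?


drop = 0.5*g*t^2 = 0.5*9.81*0.679^2 = 2.26141 m ≈ 226.1 cm

226.1 cm


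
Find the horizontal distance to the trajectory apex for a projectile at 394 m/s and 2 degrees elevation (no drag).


R = v0^2*sin(2*theta)/g = 394^2*sin(2*2°)/9.81 = 1103.84 m
apex_dist = R/2 = 1103.84/2 = 551.9 m

551.9 m


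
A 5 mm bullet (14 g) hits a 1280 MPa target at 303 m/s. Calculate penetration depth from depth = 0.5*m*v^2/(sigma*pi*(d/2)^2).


A = pi*(d/2)^2 = pi*(5/2)^2 = 19.635 mm^2
E = 0.5*m*v^2 = 0.5*0.014*303^2 = 642.663 J
depth = E/(sigma*A) = 642.663 J / (1280 MPa * 19.635 mm^2) = 642.663/(1280 * 19.635) m = 0.0255707 m ≈ 25.57 mm

25.57 mm


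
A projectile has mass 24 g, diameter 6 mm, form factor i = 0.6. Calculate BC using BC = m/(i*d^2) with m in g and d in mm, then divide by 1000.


BC = m/(i*d^2*1000) = 24/(0.6 * 6^2 * 1000) = 0.001111

0.001111


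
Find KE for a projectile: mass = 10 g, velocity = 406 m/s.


E = 0.5*m*v^2 = 0.5*0.01*406^2 = 824.2 J

824.2 J


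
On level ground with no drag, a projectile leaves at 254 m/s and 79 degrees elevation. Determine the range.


R = v0^2 * sin(2*theta) / g = 254^2 * sin(2*79°) / 9.81 = 2464 m

2464 m


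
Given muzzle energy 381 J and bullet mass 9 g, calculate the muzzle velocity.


v = sqrt(2*E/m) = sqrt(2*381/0.009) = 291 m/s

291 m/s


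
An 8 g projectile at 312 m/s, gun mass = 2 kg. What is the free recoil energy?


v_r = m_p*v_p/m_gun = 0.008*312/2 = 1.248 m/s, E_r = 0.5*m_gun*v_r^2 = 0.5*2*1.248^2 = 1.558 J

1.558 J


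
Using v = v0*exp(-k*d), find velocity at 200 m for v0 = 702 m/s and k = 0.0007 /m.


v = v0*exp(-k*d) = 702*exp(-0.0007*200) = 610.3 m/s

610.3 m/s


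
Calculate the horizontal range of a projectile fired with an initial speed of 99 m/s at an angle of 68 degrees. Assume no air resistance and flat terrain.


R = v0^2 * sin(2*theta) / g = 99^2 * sin(2*68°) / 9.81 = 694 m

694 m


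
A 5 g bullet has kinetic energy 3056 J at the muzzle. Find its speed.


v = sqrt(2*E/m) = sqrt(2*3056/0.005) = 1106 m/s

1106 m/s


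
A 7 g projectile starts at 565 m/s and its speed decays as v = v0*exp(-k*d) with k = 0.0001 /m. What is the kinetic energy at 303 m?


v = v0*exp(-k*d) = 565*exp(-0.0001*303) = 548.137 m/s
E = 0.5*m*v^2 = 0.5*0.007*548.137^2 = 1052 J

1052 J


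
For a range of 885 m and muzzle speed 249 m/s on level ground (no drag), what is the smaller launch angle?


sin(2*theta) = R*g/v0^2 = 885*9.81/249^2 = 0.140028, theta = arcsin(0.140028)/2 = 4.025°

4.025 degrees


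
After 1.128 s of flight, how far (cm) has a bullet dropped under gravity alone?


drop = 0.5*g*t^2 = 0.5*9.81*1.128^2 = 6.24104 m ≈ 624.1 cm

624.1 cm


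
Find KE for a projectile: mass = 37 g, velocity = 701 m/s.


E = 0.5*m*v^2 = 0.5*0.037*701^2 = 9091 J

9091 J


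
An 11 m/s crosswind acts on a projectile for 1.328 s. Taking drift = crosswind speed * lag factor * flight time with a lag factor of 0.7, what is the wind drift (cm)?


drift = v_wind * lag * t = 11 * 0.7 * 1.328 = 10.2256 m ≈ 1023 cm

1023 cm


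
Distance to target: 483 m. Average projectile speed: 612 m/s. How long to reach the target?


t = d/v = 483/612 = 0.7892 s

0.7892 s


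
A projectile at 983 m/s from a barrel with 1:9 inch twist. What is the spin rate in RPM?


twist_m = 9*0.0254 = 0.2286 m
spin = v/twist = 983/0.2286 = 4300.087 rev/s
RPM = spin*60 = 4300.087*60 ≈ 258005 RPM

258005 RPM


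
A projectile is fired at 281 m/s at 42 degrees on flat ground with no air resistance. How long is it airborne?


T = 2*v0*sin(theta)/g = 2*281*sin(42°)/9.81 = 38.33 s

38.33 s


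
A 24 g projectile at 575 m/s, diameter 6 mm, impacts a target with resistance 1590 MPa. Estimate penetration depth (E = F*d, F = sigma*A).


A = pi*(d/2)^2 = pi*(6/2)^2 = 28.2743 mm^2
E = 0.5*m*v^2 = 0.5*0.024*575^2 = 3967.5 J
depth = E/(sigma*A) = 3967.5 J / (1590 MPa * 28.2743 mm^2) = 3967.5/(1590 * 28.2743) m = 0.0882526 m ≈ 88.25 mm

88.25 mm


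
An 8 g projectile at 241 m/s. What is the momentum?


p = m*v = 0.008*241 = 1.928 kg·m/s

1.928 kg·m/s


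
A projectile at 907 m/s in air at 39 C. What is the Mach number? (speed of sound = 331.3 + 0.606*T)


a = 331.3 + 0.606*(39) = 354.934 m/s
M = v/a = 907/354.934 = 2.555

2.555


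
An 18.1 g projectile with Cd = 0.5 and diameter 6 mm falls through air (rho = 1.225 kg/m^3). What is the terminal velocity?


A = pi*(d/2)^2 = pi*(6/2000)^2 = 2.82743e-05 m^2
vt = sqrt(2mg/(Cd*rho*A)) = sqrt(2*0.0181*9.81/(0.5 * 1.225 * 2.82743e-05)) = 143.2 m/s

143.2 m/s


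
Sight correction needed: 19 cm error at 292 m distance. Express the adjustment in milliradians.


1 mrad subtends 1 cm per 10 m of range, so adj = error_cm / (dist_m / 10) = 19 / (292/10) = 0.6507 mrad

0.6507 mrad


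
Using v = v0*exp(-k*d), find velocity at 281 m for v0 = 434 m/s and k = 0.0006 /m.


v = v0*exp(-k*d) = 434*exp(-0.0006*281) = 366.7 m/s

366.7 m/s


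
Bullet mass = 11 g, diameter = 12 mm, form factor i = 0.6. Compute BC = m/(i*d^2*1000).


BC = m/(i*d^2*1000) = 11/(0.6 * 12^2 * 1000) = 0.0001273

0.0001273


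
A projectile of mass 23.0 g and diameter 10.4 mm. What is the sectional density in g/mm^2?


SD = m/d^2 = 23.0/10.4^2 = 0.2126 g/mm^2

0.2126 g/mm^2


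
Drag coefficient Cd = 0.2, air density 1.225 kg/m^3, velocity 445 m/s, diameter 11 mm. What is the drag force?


A = pi*(d/2)^2 = pi*(11/2000)^2 = 9.50332e-05 m^2
Fd = 0.5*Cd*rho*A*v^2 = 0.5*0.2*1.225*9.50332e-05*445^2 = 2.305 N

2.305 N


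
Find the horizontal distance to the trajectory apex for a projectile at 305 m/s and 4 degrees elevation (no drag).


R = v0^2*sin(2*theta)/g = 305^2*sin(2*4°)/9.81 = 1319.73 m
apex_dist = R/2 = 1319.73/2 = 659.9 m

659.9 m


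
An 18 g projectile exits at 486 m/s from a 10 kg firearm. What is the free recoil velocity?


v_recoil = m_p * v_p / m_gun = 0.018 * 486 / 10 = 0.8748 m/s

0.8748 m/s


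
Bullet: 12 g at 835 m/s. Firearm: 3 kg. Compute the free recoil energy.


v_r = m_p*v_p/m_gun = 0.012*835/3 = 3.34 m/s, E_r = 0.5*m_gun*v_r^2 = 0.5*3*3.34^2 = 16.73 J

16.73 J


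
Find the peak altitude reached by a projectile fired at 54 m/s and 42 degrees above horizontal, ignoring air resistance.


H = (v0*sin(theta))^2 / (2g) = (54*sin(42°))^2 / (2*9.81) = 66.54 m

66.54 m


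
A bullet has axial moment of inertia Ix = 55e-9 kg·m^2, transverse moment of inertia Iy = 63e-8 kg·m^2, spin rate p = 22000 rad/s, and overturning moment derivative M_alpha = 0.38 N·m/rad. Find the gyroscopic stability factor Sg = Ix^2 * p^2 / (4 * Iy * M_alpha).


Sg = Ix^2 * p^2 / (4 * Iy * M_alpha) = (55e-9)^2 * 22000^2 / (4 * 63e-8 * 0.38) = 1.529

1.529


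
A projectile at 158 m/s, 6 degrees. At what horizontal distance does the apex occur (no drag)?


R = v0^2*sin(2*theta)/g = 158^2*sin(2*6°)/9.81 = 529.083 m
apex_dist = R/2 = 529.083/2 = 264.5 m

264.5 m


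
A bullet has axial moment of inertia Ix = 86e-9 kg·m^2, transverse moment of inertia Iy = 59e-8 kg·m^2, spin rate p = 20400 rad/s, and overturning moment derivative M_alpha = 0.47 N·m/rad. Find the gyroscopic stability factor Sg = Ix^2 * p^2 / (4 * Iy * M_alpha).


Sg = Ix^2 * p^2 / (4 * Iy * M_alpha) = (86e-9)^2 * 20400^2 / (4 * 59e-8 * 0.47) = 2.775

2.775


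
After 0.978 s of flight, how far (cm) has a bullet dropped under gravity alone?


drop = 0.5*g*t^2 = 0.5*9.81*0.978^2 = 4.69155 m ≈ 469.2 cm

469.2 cm


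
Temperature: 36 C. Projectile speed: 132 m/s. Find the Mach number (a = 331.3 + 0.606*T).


a = 331.3 + 0.606*(36) = 353.116 m/s
M = v/a = 132/353.116 = 0.3738

0.3738


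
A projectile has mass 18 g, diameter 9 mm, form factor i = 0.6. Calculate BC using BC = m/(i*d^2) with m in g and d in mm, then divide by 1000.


BC = m/(i*d^2*1000) = 18/(0.6 * 9^2 * 1000) = 0.0003704

0.0003704


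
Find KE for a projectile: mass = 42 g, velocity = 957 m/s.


E = 0.5*m*v^2 = 0.5*0.042*957^2 = 19233 J

19233 J


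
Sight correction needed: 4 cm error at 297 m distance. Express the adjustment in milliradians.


1 mrad subtends 1 cm per 10 m of range, so adj = error_cm / (dist_m / 10) = 4 / (297/10) = 0.1347 mrad

0.1347 mrad


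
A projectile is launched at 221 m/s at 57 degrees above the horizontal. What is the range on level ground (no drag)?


R = v0^2 * sin(2*theta) / g = 221^2 * sin(2*57°) / 9.81 = 4548 m

4548 m


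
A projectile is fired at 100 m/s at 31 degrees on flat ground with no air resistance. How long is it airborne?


T = 2*v0*sin(theta)/g = 2*100*sin(31°)/9.81 = 10.5 s

10.5 s


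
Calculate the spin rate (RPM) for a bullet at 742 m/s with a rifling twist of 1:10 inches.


twist_m = 10*0.0254 = 0.254 m
spin = v/twist = 742/0.254 = 2921.26 rev/s
RPM = spin*60 = 2921.26*60 ≈ 175276 RPM

175276 RPM


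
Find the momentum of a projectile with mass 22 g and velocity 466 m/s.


p = m*v = 0.022*466 = 10.25 kg·m/s

10.25 kg·m/s


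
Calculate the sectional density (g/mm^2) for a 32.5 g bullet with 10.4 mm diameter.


SD = m/d^2 = 32.5/10.4^2 = 0.3005 g/mm^2

0.3005 g/mm^2


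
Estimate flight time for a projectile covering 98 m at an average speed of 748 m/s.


t = d/v = 98/748 = 0.131 s

0.131 s


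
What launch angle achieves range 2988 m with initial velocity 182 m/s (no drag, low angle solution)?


sin(2*theta) = R*g/v0^2 = 2988*9.81/182^2 = 0.884926, theta = arcsin(0.884926)/2 = 31.12°

31.12 degrees


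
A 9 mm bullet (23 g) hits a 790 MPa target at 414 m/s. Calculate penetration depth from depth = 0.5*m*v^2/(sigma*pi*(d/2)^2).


A = pi*(d/2)^2 = pi*(9/2)^2 = 63.6173 mm^2
E = 0.5*m*v^2 = 0.5*0.023*414^2 = 1971.05 J
depth = E/(sigma*A) = 1971.05 J / (790 MPa * 63.6173 mm^2) = 1971.05/(790 * 63.6173) m = 0.039219 m ≈ 39.22 mm

39.22 mm


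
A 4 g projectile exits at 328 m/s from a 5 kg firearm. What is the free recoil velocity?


v_recoil = m_p * v_p / m_gun = 0.004 * 328 / 5 = 0.2624 m/s

0.2624 m/s


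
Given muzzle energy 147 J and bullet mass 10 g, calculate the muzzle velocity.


v = sqrt(2*E/m) = sqrt(2*147/0.01) = 171.5 m/s

171.5 m/s


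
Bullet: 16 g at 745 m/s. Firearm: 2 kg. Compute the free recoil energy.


v_r = m_p*v_p/m_gun = 0.016*745/2 = 5.96 m/s, E_r = 0.5*m_gun*v_r^2 = 0.5*2*5.96^2 = 35.52 J

35.52 J


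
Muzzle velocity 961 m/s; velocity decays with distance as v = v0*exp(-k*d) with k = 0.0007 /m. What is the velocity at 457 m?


v = v0*exp(-k*d) = 961*exp(-0.0007*457) = 697.9 m/s

697.9 m/s


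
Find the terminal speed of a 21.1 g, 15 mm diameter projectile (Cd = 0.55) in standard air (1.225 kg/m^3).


A = pi*(d/2)^2 = pi*(15/2000)^2 = 1.76715e-04 m^2
vt = sqrt(2mg/(Cd*rho*A)) = sqrt(2*0.0211*9.81/(0.55 * 1.225 * 1.76715e-04)) = 58.97 m/s

58.97 m/s


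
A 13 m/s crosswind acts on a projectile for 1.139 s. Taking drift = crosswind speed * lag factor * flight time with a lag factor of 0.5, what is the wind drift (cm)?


drift = v_wind * lag * t = 13 * 0.5 * 1.139 = 7.4035 m ≈ 740.4 cm

740.4 cm


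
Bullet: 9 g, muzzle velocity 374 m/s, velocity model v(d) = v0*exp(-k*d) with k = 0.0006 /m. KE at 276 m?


v = v0*exp(-k*d) = 374*exp(-0.0006*276) = 316.922 m/s
E = 0.5*m*v^2 = 0.5*0.009*316.922^2 = 452 J

452 J


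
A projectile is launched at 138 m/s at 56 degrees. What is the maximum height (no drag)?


H = (v0*sin(theta))^2 / (2g) = (138*sin(56°))^2 / (2*9.81) = 667.1 m

667.1 m


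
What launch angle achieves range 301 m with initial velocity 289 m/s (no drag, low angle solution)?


sin(2*theta) = R*g/v0^2 = 301*9.81/289^2 = 0.0353541, theta = arcsin(0.0353541)/2 = 1.013°

1.013 degrees


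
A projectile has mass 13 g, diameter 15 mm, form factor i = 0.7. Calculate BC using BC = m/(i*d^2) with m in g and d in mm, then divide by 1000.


BC = m/(i*d^2*1000) = 13/(0.7 * 15^2 * 1000) = 8.254e-05

8.254e-05


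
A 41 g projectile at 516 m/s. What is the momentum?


p = m*v = 0.041*516 = 21.16 kg·m/s

21.16 kg·m/s


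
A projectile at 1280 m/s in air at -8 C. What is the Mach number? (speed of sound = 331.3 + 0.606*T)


a = 331.3 + 0.606*(-8) = 326.452 m/s
M = v/a = 1280/326.452 = 3.921

3.921


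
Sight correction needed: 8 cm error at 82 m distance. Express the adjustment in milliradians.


1 mrad subtends 1 cm per 10 m of range, so adj = error_cm / (dist_m / 10) = 8 / (82/10) = 0.9756 mrad

0.9756 mrad


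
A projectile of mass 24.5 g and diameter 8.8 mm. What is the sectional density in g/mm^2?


SD = m/d^2 = 24.5/8.8^2 = 0.3164 g/mm^2

0.3164 g/mm^2


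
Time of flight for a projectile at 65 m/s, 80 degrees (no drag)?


T = 2*v0*sin(theta)/g = 2*65*sin(80°)/9.81 = 13.05 s

13.05 s


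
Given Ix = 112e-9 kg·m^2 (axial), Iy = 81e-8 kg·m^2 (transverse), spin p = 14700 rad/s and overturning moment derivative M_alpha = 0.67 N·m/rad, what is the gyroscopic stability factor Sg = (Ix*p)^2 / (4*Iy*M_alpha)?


Sg = Ix^2 * p^2 / (4 * Iy * M_alpha) = (112e-9)^2 * 14700^2 / (4 * 81e-8 * 0.67) = 1.249

1.249


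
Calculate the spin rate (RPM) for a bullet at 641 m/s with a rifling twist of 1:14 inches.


twist_m = 14*0.0254 = 0.3556 m
spin = v/twist = 641/0.3556 = 1802.587 rev/s
RPM = spin*60 = 1802.587*60 ≈ 108155 RPM

108155 RPM


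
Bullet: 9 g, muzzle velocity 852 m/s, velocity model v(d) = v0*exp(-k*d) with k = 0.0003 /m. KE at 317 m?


v = v0*exp(-k*d) = 852*exp(-0.0003*317) = 774.708 m/s
E = 0.5*m*v^2 = 0.5*0.009*774.708^2 = 2701 J

2701 J


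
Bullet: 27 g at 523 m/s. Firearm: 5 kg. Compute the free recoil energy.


v_r = m_p*v_p/m_gun = 0.027*523/5 = 2.8242 m/s, E_r = 0.5*m_gun*v_r^2 = 0.5*5*2.8242^2 = 19.94 J

19.94 J


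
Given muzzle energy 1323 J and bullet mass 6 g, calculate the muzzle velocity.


v = sqrt(2*E/m) = sqrt(2*1323/0.006) = 664.1 m/s

664.1 m/s


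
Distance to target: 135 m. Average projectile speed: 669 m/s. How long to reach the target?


t = d/v = 135/669 = 0.2018 s

0.2018 s


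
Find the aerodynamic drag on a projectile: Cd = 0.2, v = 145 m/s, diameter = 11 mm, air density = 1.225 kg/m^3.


A = pi*(d/2)^2 = pi*(11/2000)^2 = 9.50332e-05 m^2
Fd = 0.5*Cd*rho*A*v^2 = 0.5*0.2*1.225*9.50332e-05*145^2 = 0.2448 N

0.2448 N


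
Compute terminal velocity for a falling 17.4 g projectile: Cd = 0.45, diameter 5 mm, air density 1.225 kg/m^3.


A = pi*(d/2)^2 = pi*(5/2000)^2 = 1.96350e-05 m^2
vt = sqrt(2mg/(Cd*rho*A)) = sqrt(2*0.0174*9.81/(0.45 * 1.225 * 1.96350e-05)) = 177.6 m/s

177.6 m/s


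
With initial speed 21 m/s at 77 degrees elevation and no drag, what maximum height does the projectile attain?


H = (v0*sin(theta))^2 / (2g) = (21*sin(77°))^2 / (2*9.81) = 21.34 m

21.34 m


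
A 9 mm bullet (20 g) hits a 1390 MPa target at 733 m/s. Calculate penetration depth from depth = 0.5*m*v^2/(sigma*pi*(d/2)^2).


A = pi*(d/2)^2 = pi*(9/2)^2 = 63.6173 mm^2
E = 0.5*m*v^2 = 0.5*0.02*733^2 = 5372.89 J
depth = E/(sigma*A) = 5372.89 J / (1390 MPa * 63.6173 mm^2) = 5372.89/(1390 * 63.6173) m = 0.0607601 m ≈ 60.76 mm

60.76 mm


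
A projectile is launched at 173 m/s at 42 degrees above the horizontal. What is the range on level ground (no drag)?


R = v0^2 * sin(2*theta) / g = 173^2 * sin(2*42°) / 9.81 = 3034 m

3034 m


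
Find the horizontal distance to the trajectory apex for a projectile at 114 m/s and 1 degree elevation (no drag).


R = v0^2*sin(2*theta)/g = 114^2*sin(2*1°)/9.81 = 46.2338 m
apex_dist = R/2 = 46.2338/2 = 23.12 m

23.12 m


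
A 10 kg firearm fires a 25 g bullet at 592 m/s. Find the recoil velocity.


v_recoil = m_p * v_p / m_gun = 0.025 * 592 / 10 = 1.48 m/s

1.48 m/s


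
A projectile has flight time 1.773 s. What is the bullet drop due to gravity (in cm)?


drop = 0.5*g*t^2 = 0.5*9.81*1.773^2 = 15.419 m ≈ 1542 cm

1542 cm


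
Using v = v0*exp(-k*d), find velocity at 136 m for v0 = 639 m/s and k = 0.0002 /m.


v = v0*exp(-k*d) = 639*exp(-0.0002*136) = 621.9 m/s

621.9 m/s


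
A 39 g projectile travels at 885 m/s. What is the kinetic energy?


E = 0.5*m*v^2 = 0.5*0.039*885^2 = 15273 J

15273 J


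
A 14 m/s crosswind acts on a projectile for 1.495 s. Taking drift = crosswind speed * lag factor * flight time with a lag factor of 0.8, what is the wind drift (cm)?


drift = v_wind * lag * t = 14 * 0.8 * 1.495 = 16.744 m ≈ 1674 cm

1674 cm


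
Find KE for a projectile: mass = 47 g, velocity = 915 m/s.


E = 0.5*m*v^2 = 0.5*0.047*915^2 = 19675 J

19675 J


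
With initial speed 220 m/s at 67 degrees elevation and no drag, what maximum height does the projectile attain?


H = (v0*sin(theta))^2 / (2g) = (220*sin(67°))^2 / (2*9.81) = 2090 m

2090 m


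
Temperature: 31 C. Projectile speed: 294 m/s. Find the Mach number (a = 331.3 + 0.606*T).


a = 331.3 + 0.606*(31) = 350.086 m/s
M = v/a = 294/350.086 = 0.8398

0.8398


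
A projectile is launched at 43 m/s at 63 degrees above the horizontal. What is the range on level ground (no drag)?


R = v0^2 * sin(2*theta) / g = 43^2 * sin(2*63°) / 9.81 = 152.5 m

152.5 m


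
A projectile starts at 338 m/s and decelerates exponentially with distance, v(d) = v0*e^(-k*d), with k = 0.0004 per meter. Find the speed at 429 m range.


v = v0*exp(-k*d) = 338*exp(-0.0004*429) = 284.7 m/s

284.7 m/s


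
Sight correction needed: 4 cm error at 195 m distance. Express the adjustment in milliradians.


1 mrad subtends 1 cm per 10 m of range, so adj = error_cm / (dist_m / 10) = 4 / (195/10) = 0.2051 mrad

0.2051 mrad


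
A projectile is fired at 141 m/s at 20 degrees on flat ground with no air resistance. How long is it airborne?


T = 2*v0*sin(theta)/g = 2*141*sin(20°)/9.81 = 9.832 s

9.832 s


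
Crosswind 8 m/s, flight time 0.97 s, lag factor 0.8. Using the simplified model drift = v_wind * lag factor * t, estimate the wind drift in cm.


drift = v_wind * lag * t = 8 * 0.8 * 0.97 = 6.208 m ≈ 620.8 cm

620.8 cm


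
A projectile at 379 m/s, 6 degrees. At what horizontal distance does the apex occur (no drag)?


R = v0^2*sin(2*theta)/g = 379^2*sin(2*6°)/9.81 = 3044.31 m
apex_dist = R/2 = 3044.31/2 = 1522 m

1522 m


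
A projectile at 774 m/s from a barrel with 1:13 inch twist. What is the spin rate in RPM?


twist_m = 13*0.0254 = 0.3302 m
spin = v/twist = 774/0.3302 = 2344.034 rev/s
RPM = spin*60 = 2344.034*60 ≈ 140642 RPM

140642 RPM


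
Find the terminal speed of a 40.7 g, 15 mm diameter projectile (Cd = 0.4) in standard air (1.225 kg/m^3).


A = pi*(d/2)^2 = pi*(15/2000)^2 = 1.76715e-04 m^2
vt = sqrt(2mg/(Cd*rho*A)) = sqrt(2*0.0407*9.81/(0.4 * 1.225 * 1.76715e-04)) = 96.03 m/s

96.03 m/s


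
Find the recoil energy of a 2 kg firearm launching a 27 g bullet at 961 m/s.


v_r = m_p*v_p/m_gun = 0.027*961/2 = 12.9735 m/s, E_r = 0.5*m_gun*v_r^2 = 0.5*2*12.9735^2 = 168.3 J

168.3 J


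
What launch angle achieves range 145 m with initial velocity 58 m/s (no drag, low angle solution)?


sin(2*theta) = R*g/v0^2 = 145*9.81/58^2 = 0.422845, theta = arcsin(0.422845)/2 = 12.51°

12.51 degrees


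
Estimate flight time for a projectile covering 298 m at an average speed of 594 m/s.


t = d/v = 298/594 = 0.5017 s

0.5017 s


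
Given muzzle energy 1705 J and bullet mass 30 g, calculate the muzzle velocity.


v = sqrt(2*E/m) = sqrt(2*1705/0.03) = 337.1 m/s

337.1 m/s


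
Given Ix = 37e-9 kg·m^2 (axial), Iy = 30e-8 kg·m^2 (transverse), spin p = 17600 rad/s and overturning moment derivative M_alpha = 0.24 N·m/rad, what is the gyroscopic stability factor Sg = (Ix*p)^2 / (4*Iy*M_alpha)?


Sg = Ix^2 * p^2 / (4 * Iy * M_alpha) = (37e-9)^2 * 17600^2 / (4 * 30e-8 * 0.24) = 1.472

1.472


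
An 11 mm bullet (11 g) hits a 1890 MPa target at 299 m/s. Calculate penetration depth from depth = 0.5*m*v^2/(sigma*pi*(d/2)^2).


A = pi*(d/2)^2 = pi*(11/2)^2 = 95.0332 mm^2
E = 0.5*m*v^2 = 0.5*0.011*299^2 = 491.705 J
depth = E/(sigma*A) = 491.705 J / (1890 MPa * 95.0332 mm^2) = 491.705/(1890 * 95.0332) m = 0.00273759 m ≈ 2.738 mm

2.738 mm


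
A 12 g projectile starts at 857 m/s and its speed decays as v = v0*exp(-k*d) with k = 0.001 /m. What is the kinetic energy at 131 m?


v = v0*exp(-k*d) = 857*exp(-0.001*131) = 751.776 m/s
E = 0.5*m*v^2 = 0.5*0.012*751.776^2 = 3391 J

3391 J


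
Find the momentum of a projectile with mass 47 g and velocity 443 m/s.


p = m*v = 0.047*443 = 20.82 kg·m/s

20.82 kg·m/s


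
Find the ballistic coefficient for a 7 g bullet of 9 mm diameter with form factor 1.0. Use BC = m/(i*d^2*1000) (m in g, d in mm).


BC = m/(i*d^2*1000) = 7/(1.0 * 9^2 * 1000) = 8.642e-05

8.642e-05


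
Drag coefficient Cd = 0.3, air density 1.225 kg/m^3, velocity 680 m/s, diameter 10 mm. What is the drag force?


A = pi*(d/2)^2 = pi*(10/2000)^2 = 7.85398e-05 m^2
Fd = 0.5*Cd*rho*A*v^2 = 0.5*0.3*1.225*7.85398e-05*680^2 = 6.673 N

6.673 N


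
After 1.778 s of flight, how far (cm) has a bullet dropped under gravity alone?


drop = 0.5*g*t^2 = 0.5*9.81*1.778^2 = 15.5061 m ≈ 1551 cm

1551 cm


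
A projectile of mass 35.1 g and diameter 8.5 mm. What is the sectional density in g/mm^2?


SD = m/d^2 = 35.1/8.5^2 = 0.4858 g/mm^2

0.4858 g/mm^2


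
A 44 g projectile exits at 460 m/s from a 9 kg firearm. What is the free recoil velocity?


v_recoil = m_p * v_p / m_gun = 0.044 * 460 / 9 = 2.249 m/s

2.249 m/s


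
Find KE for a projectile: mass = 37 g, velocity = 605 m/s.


E = 0.5*m*v^2 = 0.5*0.037*605^2 = 6771 J

6771 J


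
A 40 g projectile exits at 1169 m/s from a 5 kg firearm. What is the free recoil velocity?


v_recoil = m_p * v_p / m_gun = 0.04 * 1169 / 5 = 9.352 m/s

9.352 m/s
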